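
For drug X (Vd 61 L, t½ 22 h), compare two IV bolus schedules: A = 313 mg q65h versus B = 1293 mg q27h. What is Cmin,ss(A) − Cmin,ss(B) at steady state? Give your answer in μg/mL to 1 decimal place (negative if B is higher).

-15.0 μg/mL

Regimen A: f = (1/2)^(65/22) ≈ 0.1290; Cmin,ss = (313/61)·f/(1−f) ≈ 0.760 μg/mL.
Regimen B: f = (1/2)^(27/22) ≈ 0.4271; Cmin,ss = (1293/61)·f/(1−f) ≈ 15.802 μg/mL.
Difference ≈ 0.760 − 15.802 ≈ -15.042 μg/mL.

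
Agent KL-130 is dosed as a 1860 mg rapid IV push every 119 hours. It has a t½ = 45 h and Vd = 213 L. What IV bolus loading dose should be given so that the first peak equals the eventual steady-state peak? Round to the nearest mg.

2214 mg

f = (1/2)^(119/45) ≈ 0.159935; accumulation ratio R = 1/(1−f) ≈ 1.19038.
Loading dose to hit Cmax,ss on first dose: D_load = D_maint·R ≈ 1860 × 1.19038 ≈ 2214.11 mg.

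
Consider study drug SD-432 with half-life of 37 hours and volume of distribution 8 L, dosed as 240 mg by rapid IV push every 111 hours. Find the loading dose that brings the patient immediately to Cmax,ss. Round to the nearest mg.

f = (1/2)^(111/37) ≈ 0.125000; accumulation ratio R = 1/(1−f) ≈ 1.14286.
Loading dose to hit Cmax,ss on first dose: D_load = D_maint·R ≈ 240 × 1.14286 ≈ 274.29 mg.

274 mg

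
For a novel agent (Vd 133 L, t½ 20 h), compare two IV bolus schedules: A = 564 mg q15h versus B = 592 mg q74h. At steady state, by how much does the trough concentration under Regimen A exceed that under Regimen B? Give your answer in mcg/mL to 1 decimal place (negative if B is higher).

5.8 mcg/mL

Regimen A: f = (1/2)^(15/20) ≈ 0.5946; Cmin,ss = (564/133)·f/(1−f) ≈ 6.220 mcg/mL.
Regimen B: f = (1/2)^(74/20) ≈ 0.0769; Cmin,ss = (592/133)·f/(1−f) ≈ 0.371 mcg/mL.
Difference ≈ 6.220 − 0.371 ≈ 5.849 mcg/mL.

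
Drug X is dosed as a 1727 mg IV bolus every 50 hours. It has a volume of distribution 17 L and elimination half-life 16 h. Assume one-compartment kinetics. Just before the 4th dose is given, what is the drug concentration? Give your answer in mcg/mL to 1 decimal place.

f = (1/2)^(τ/t½) = (1/2)^(50/16) ≈ 0.1146.
C₀ = D/Vd = 1727/17 ≈ 101.588 mcg/mL.
Before the 4th dose, 3 doses have been given. Superposition: Cmin = C₀·(f + f² + … + f^3).
≈ 101.588 × (0.1146 + 0.0131 + 0.0015) ≈ 101.588 × 0.1292 ≈ 13.125 mcg/mL.

13.1 mcg/mL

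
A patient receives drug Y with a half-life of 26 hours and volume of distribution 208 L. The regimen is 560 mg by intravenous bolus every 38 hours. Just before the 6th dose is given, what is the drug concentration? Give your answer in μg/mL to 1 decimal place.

1.5 μg/mL

f = (1/2)^(τ/t½) = (1/2)^(38/26) ≈ 0.3631.
C₀ = D/Vd = 560/208 ≈ 2.692 μg/mL.
Before the 6th dose, 5 doses have been given. Superposition: Cmin = C₀·(f + f² + … + f^5).
≈ 2.692 × (0.3631 + 0.1318 + 0.0479 + 0.0174 + 0.0063) ≈ 2.692 × 0.5665 ≈ 1.525 μg/mL.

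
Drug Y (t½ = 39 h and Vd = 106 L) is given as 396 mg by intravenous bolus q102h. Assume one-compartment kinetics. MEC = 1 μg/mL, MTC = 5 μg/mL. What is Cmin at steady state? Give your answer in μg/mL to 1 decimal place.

0.7 μg/mL

Over one 102-h interval, 102/39 ≈ 2.6154 half-lives elapse, leaving f ≈ 0.1632 of each dose.
At steady state, accumulation factor R = 1/(1 − e^(−kτ)) ≈ 1.1950.
Each bolus raises the concentration by D/Vd = 396/106 ≈ 3.736 μg/mL.
Steady-state peak Cmax,ss = C₀·R ≈ 3.736 × 1.1950 ≈ 4.465 μg/mL.
One interval later, Cmin,ss = Cmax,ss·e^(−kτ) ≈ 4.465 × 0.1632 ≈ 0.729 μg/mL.
Trough 0.7 μg/mL vs MEC 1 μg/mL: subtherapeutic.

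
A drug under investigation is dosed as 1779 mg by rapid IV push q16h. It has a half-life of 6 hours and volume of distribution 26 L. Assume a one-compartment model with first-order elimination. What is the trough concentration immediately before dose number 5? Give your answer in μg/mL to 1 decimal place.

12.8 μg/mL

f = (1/2)^(τ/t½) = (1/2)^(16/6) ≈ 0.1575.
C₀ = D/Vd = 1779/26 ≈ 68.423 μg/mL.
Before the 5th dose, 4 doses have been given. Superposition: Cmin = C₀·(f + f² + … + f^4).
≈ 68.423 × (0.1575 + 0.0248 + 0.0039 + 0.0006) ≈ 68.423 × 0.1868 ≈ 12.781 μg/mL.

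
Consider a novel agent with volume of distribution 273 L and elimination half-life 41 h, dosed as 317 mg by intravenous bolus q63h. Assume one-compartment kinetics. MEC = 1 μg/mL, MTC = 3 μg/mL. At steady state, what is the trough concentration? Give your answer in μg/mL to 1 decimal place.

Over one 63-h interval, 63/41 ≈ 1.5366 half-lives elapse, leaving f ≈ 0.3447 of each dose.
Single-dose peak C₀ = D/Vd = 317/273 ≈ 1.161 μg/mL.
Steady-state trough Cmin,ss = C₀·f/(1−f) ≈ 1.161 × 0.3447/0.6553 ≈ 0.611 μg/mL.
Trough 0.6 μg/mL vs MEC 1 μg/mL: subtherapeutic.

0.6 μg/mL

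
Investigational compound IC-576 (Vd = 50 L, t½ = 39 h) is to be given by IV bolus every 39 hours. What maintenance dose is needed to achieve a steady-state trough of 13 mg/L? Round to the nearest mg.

τ/t½ = 39/39 ≈ 1, so f = (1/2)^(39/39) ≈ 0.500000.
Cmin,ss = (D/Vd)·f/(1−f), so D = Cmin,ss·Vd·(1−f)/f.
D = 13 × 50 × (1−f)/f ≈ 13 × 50 × 1.00000 ≈ 650.00 mg.

650 mg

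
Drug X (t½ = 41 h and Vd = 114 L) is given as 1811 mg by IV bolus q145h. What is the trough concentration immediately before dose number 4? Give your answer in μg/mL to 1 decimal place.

1.5 μg/mL

f = (1/2)^(τ/t½) = (1/2)^(145/41) ≈ 0.0862.
C₀ = D/Vd = 1811/114 ≈ 15.886 μg/mL.
Before the 4th dose, 3 doses have been given. Superposition: Cmin = C₀·(f + f² + … + f^3).
≈ 15.886 × (0.0862 + 0.0074 + 0.0006) ≈ 15.886 × 0.0942 ≈ 1.496 μg/mL.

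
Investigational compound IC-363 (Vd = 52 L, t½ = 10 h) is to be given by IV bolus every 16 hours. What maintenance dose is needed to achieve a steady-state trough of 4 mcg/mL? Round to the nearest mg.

423 mg

τ/t½ = 16/10 ≈ 1.6, so f = (1/2)^(16/10) ≈ 0.329877.
Cmin,ss = (D/Vd)·f/(1−f), so D = Cmin,ss·Vd·(1−f)/f.
D = 4 × 52 × (1−f)/f ≈ 4 × 52 × 2.03143 ≈ 422.54 mg.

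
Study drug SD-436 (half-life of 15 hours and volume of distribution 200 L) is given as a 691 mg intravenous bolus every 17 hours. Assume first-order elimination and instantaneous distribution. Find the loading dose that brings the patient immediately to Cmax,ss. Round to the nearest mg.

1270 mg

f = (1/2)^(17/15) ≈ 0.455861; accumulation ratio R = 1/(1−f) ≈ 1.83777.
Loading dose to hit Cmax,ss on first dose: D_load = D_maint·R ≈ 691 × 1.83777 ≈ 1269.90 mg.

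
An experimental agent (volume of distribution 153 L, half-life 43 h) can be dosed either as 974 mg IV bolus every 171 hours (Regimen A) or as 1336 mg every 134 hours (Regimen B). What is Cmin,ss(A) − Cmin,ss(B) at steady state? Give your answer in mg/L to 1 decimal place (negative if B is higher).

-0.7 mg/L

Regimen A: f = (1/2)^(171/43) ≈ 0.0635; Cmin,ss = (974/153)·f/(1−f) ≈ 0.432 mg/L.
Regimen B: f = (1/2)^(134/43) ≈ 0.1153; Cmin,ss = (1336/153)·f/(1−f) ≈ 1.138 mg/L.
Difference ≈ 0.432 − 1.138 ≈ -0.706 mg/L.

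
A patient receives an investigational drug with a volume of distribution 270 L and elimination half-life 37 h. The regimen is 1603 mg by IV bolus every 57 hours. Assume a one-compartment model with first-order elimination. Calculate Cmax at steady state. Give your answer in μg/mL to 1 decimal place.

k = ln2/t½ = ln2/37 ≈ 0.018734 h⁻¹; fraction remaining f = e^(−kτ) = e^(−0.018734×57) ≈ 0.3438.
At steady state, accumulation factor R = 1/(1 − e^(−kτ)) ≈ 1.5239.
Each bolus raises the concentration by D/Vd = 1603/270 ≈ 5.937 μg/mL.
Steady-state peak Cmax,ss = C₀·R ≈ 5.937 × 1.5239 ≈ 9.047 μg/mL.

9.0 μg/mL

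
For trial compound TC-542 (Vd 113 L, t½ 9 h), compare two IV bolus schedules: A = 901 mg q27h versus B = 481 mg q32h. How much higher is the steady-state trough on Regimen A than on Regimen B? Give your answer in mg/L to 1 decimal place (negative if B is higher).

0.7 mg/L

Regimen A: f = (1/2)^(27/9) ≈ 0.1250; Cmin,ss = (901/113)·f/(1−f) ≈ 1.139 mg/L.
Regimen B: f = (1/2)^(32/9) ≈ 0.0850; Cmin,ss = (481/113)·f/(1−f) ≈ 0.395 mg/L.
Difference ≈ 1.139 − 0.395 ≈ 0.744 mg/L.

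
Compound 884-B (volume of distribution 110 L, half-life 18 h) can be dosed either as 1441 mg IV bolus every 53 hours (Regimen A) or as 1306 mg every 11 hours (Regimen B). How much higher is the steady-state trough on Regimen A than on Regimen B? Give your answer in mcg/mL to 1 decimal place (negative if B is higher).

-20.6 mcg/mL

Regimen A: f = (1/2)^(53/18) ≈ 0.1299; Cmin,ss = (1441/110)·f/(1−f) ≈ 1.956 mcg/mL.
Regimen B: f = (1/2)^(11/18) ≈ 0.6547; Cmin,ss = (1306/110)·f/(1−f) ≈ 22.511 mcg/mL.
Difference ≈ 1.956 − 22.511 ≈ -20.555 mcg/mL.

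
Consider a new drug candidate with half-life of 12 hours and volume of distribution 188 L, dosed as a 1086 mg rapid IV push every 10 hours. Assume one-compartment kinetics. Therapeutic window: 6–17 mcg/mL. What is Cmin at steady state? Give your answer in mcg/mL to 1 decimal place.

7.4 mcg/mL

Over one 10-h interval, 10/12 ≈ 0.83333 half-lives elapse, leaving f ≈ 0.5612 of each dose.
Each bolus raises the concentration by D/Vd = 1086/188 ≈ 5.777 mcg/mL.
Steady-state trough Cmin,ss = C₀·f/(1−f) ≈ 5.777 × 0.5612/0.4388 ≈ 7.388 mcg/mL.
Trough 7.4 mcg/mL vs MEC 6 mcg/mL: adequate.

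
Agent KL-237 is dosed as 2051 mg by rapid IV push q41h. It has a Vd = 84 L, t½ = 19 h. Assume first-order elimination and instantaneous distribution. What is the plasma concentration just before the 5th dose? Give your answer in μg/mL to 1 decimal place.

7.0 μg/mL

f = (1/2)^(τ/t½) = (1/2)^(41/19) ≈ 0.2241.
C₀ = D/Vd = 2051/84 ≈ 24.417 μg/mL.
Before the 5th dose, 4 doses have been given. Superposition: Cmin = C₀·(f + f² + … + f^4).
≈ 24.417 × (0.2241 + 0.0502 + 0.0113 + 0.0025) ≈ 24.417 × 0.2881 ≈ 7.035 μg/mL.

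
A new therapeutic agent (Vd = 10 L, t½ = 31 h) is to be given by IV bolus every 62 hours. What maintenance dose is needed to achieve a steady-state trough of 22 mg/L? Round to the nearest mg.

660 mg

τ/t½ = 62/31 ≈ 2, so f = (1/2)^(62/31) ≈ 0.250000.
Cmin,ss = (D/Vd)·f/(1−f), so D = Cmin,ss·Vd·(1−f)/f.
D = 22 × 10 × (1−f)/f ≈ 22 × 10 × 3.00000 ≈ 660.00 mg.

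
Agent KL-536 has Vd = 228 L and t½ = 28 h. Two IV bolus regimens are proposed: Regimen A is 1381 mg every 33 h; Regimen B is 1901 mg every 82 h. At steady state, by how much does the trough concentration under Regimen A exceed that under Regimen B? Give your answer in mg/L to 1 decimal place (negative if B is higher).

Regimen A: f = (1/2)^(33/28) ≈ 0.4418; Cmin,ss = (1381/228)·f/(1−f) ≈ 4.794 mg/L.
Regimen B: f = (1/2)^(82/28) ≈ 0.1313; Cmin,ss = (1901/228)·f/(1−f) ≈ 1.260 mg/L.
Difference ≈ 4.794 − 1.260 ≈ 3.534 mg/L.

3.5 mg/L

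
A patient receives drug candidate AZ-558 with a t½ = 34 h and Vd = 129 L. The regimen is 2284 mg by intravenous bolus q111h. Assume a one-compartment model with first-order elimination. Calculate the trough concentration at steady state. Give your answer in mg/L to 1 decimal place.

2.1 mg/L

k = ln2/t½ = ln2/34 ≈ 0.020387 h⁻¹; fraction remaining f = e^(−kτ) = e^(−0.020387×111) ≈ 0.1040.
Single-dose peak C₀ = D/Vd = 2284/129 ≈ 17.705 mg/L.
Steady-state trough Cmin,ss = C₀·f/(1−f) ≈ 17.705 × 0.1040/0.8960 ≈ 2.055 mg/L.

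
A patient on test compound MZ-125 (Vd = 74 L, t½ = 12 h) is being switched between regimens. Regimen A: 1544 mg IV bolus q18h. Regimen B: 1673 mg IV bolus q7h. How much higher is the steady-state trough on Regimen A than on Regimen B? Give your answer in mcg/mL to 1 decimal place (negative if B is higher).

Regimen A: f = (1/2)^(18/12) ≈ 0.3536; Cmin,ss = (1544/74)·f/(1−f) ≈ 11.414 mcg/mL.
Regimen B: f = (1/2)^(7/12) ≈ 0.6674; Cmin,ss = (1673/74)·f/(1−f) ≈ 45.366 mcg/mL.
Difference ≈ 11.414 − 45.366 ≈ -33.952 mcg/mL.

-34.0 mcg/mL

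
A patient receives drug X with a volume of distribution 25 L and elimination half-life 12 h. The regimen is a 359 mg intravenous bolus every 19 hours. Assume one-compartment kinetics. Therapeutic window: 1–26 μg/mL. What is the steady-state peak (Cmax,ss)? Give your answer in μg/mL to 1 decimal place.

21.6 μg/mL

Over one 19-h interval, 19/12 ≈ 1.5833 half-lives elapse, leaving f ≈ 0.3337 of each dose.
Accumulation ratio R = 1/(1 − f) ≈ 1/0.6663 ≈ 1.5008.
Each bolus raises the concentration by D/Vd = 359/25 ≈ 14.360 μg/mL.
Cmax,ss = C₀/(1 − f) ≈ 14.360/0.6663 ≈ 21.552 μg/mL.
Peak 21.6 μg/mL vs MTC 26 μg/mL: below toxic threshold.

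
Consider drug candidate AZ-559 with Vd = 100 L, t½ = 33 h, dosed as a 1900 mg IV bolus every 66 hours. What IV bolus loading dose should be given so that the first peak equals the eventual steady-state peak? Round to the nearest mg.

2533 mg

f = (1/2)^(66/33) ≈ 0.250000; accumulation ratio R = 1/(1−f) ≈ 1.33333.
Loading dose to hit Cmax,ss on first dose: D_load = D_maint·R ≈ 1900 × 1.33333 ≈ 2533.33 mg.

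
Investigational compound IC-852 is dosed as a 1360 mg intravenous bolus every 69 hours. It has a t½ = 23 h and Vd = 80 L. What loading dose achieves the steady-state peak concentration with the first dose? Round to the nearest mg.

f = (1/2)^(69/23) ≈ 0.125000; accumulation ratio R = 1/(1−f) ≈ 1.14286.
Loading dose to hit Cmax,ss on first dose: D_load = D_maint·R ≈ 1360 × 1.14286 ≈ 1554.29 mg.

1554 mg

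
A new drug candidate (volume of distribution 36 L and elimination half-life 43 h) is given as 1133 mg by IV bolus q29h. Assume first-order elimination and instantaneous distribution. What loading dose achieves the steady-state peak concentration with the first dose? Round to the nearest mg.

f = (1/2)^(29/43) ≈ 0.626585; accumulation ratio R = 1/(1−f) ≈ 2.67799.
Loading dose to hit Cmax,ss on first dose: D_load = D_maint·R ≈ 1133 × 2.67799 ≈ 3034.16 mg.

3034 mg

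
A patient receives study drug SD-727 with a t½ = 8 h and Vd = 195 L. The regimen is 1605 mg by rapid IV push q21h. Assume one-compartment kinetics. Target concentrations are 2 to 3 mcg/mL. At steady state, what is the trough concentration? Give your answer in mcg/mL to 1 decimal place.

1.6 mcg/mL

k = ln2/t½ = ln2/8 ≈ 0.086643 h⁻¹; fraction remaining f = e^(−kτ) = e^(−0.086643×21) ≈ 0.1621.
Accumulation ratio R = 1/(1 − f) ≈ 1/0.8379 ≈ 1.1935.
Each bolus raises the concentration by D/Vd = 1605/195 ≈ 8.231 mcg/mL.
Cmax,ss = C₀/(1 − f) ≈ 8.231/0.8379 ≈ 9.823 mcg/mL.
Steady-state trough Cmin,ss = Cmax,ss·f ≈ 9.823 × 0.1621 ≈ 1.592 mcg/mL.
Trough 1.6 mcg/mL vs MEC 2 mcg/mL: subtherapeutic.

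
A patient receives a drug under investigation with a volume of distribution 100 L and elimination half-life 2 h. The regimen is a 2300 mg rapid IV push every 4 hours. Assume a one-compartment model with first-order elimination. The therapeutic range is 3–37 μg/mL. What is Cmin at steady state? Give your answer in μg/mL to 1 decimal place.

The dosing interval is 2 half-lives, so f = 2^(−2) = 0.25.
At steady state, R = 1/(1 − 0.25) = 4/3.
Single-dose peak C₀ = D/Vd = 2300/100 = 23 μg/mL.
Steady-state peak Cmax,ss = C₀·R = 23 × 4/3 ≈ 30.667 μg/mL.
Steady-state trough Cmin,ss = Cmax,ss·f ≈ 30.667 × 0.25 ≈ 7.667 μg/mL.
Trough 7.7 μg/mL vs MEC 3 μg/mL: adequate.

7.7 μg/mL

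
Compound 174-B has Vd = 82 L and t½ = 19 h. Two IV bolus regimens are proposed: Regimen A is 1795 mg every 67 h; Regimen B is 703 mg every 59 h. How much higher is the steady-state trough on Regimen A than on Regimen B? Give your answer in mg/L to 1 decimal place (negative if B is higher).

Regimen A: f = (1/2)^(67/19) ≈ 0.0868; Cmin,ss = (1795/82)·f/(1−f) ≈ 2.081 mg/L.
Regimen B: f = (1/2)^(59/19) ≈ 0.1162; Cmin,ss = (703/82)·f/(1−f) ≈ 1.127 mg/L.
Difference ≈ 2.081 − 1.127 ≈ 0.954 mg/L.

1.0 mg/L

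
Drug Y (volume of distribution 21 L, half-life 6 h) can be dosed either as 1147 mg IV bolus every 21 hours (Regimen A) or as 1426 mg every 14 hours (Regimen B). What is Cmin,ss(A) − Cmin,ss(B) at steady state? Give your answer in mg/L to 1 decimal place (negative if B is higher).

Regimen A: f = (1/2)^(21/6) ≈ 0.0884; Cmin,ss = (1147/21)·f/(1−f) ≈ 5.297 mg/L.
Regimen B: f = (1/2)^(14/6) ≈ 0.1984; Cmin,ss = (1426/21)·f/(1−f) ≈ 16.807 mg/L.
Difference ≈ 5.297 − 16.807 ≈ -11.510 mg/L.

-11.5 mg/L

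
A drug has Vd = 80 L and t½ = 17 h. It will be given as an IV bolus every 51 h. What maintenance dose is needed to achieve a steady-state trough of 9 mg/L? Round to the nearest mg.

τ/t½ = 51/17 ≈ 3, so f = (1/2)^(51/17) ≈ 0.125000.
Cmin,ss = (D/Vd)·f/(1−f), so D = Cmin,ss·Vd·(1−f)/f.
D = 9 × 80 × (1−f)/f ≈ 9 × 80 × 7.00000 ≈ 5040.00 mg.

5040 mg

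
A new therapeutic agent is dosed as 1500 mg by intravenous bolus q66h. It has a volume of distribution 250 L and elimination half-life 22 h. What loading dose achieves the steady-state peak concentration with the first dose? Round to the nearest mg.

1714 mg

f = (1/2)^(66/22) ≈ 0.125000; accumulation ratio R = 1/(1−f) ≈ 1.14286.
Loading dose to hit Cmax,ss on first dose: D_load = D_maint·R ≈ 1500 × 1.14286 ≈ 1714.29 mg.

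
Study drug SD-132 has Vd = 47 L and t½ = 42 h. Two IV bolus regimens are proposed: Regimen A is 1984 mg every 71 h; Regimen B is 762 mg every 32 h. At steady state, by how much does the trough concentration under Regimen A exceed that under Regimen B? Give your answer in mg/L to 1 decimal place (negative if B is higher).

Regimen A: f = (1/2)^(71/42) ≈ 0.3098; Cmin,ss = (1984/47)·f/(1−f) ≈ 18.947 mg/L.
Regimen B: f = (1/2)^(32/42) ≈ 0.5897; Cmin,ss = (762/47)·f/(1−f) ≈ 23.302 mg/L.
Difference ≈ 18.947 − 23.302 ≈ -4.355 mg/L.

-4.4 mg/L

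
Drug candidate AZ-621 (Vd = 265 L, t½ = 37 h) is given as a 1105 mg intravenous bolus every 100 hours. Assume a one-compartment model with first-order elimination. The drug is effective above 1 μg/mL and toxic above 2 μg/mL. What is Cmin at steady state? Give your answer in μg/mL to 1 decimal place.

0.8 μg/mL

Over one 100-h interval, 100/37 ≈ 2.7027 half-lives elapse, leaving f ≈ 0.1536 of each dose.
Accumulation ratio R = 1/(1 − f) ≈ 1/0.8464 ≈ 1.1815.
Single-dose peak C₀ = D/Vd = 1105/265 ≈ 4.170 μg/mL.
Cmax,ss = C₀/(1 − f) ≈ 4.170/0.8464 ≈ 4.927 μg/mL.
Steady-state trough Cmin,ss = Cmax,ss·f ≈ 4.927 × 0.1536 ≈ 0.757 μg/mL.
Trough 0.8 μg/mL vs MEC 1 μg/mL: subtherapeutic.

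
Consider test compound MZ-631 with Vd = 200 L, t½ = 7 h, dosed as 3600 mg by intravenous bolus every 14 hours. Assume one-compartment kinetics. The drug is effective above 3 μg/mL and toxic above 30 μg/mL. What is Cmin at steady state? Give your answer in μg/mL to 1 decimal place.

6.0 μg/mL

The dosing interval is 2 half-lives, so f = 2^(−2) = 0.25.
At steady state, R = 1/(1 − 0.25) = 4/3.
Single-dose peak C₀ = D/Vd = 3600/200 = 18 μg/mL.
Steady-state peak Cmax,ss = C₀·R = 18 × 4/3 ≈ 24.000 μg/mL.
Steady-state trough Cmin,ss = Cmax,ss·f ≈ 24.000 × 0.25 ≈ 6.000 μg/mL.
Trough 6.0 μg/mL vs MEC 3 μg/mL: adequate.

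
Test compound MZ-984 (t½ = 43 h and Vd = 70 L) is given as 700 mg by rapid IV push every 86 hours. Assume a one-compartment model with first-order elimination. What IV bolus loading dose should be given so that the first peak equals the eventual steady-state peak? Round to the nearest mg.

f = (1/2)^(86/43) ≈ 0.250000; accumulation ratio R = 1/(1−f) ≈ 1.33333.
Loading dose to hit Cmax,ss on first dose: D_load = D_maint·R ≈ 700 × 1.33333 ≈ 933.33 mg.

933 mg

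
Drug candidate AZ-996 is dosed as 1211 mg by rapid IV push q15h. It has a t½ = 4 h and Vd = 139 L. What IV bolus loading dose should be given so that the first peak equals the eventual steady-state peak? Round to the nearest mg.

1308 mg

f = (1/2)^(15/4) ≈ 0.074325; accumulation ratio R = 1/(1−f) ≈ 1.08029.
Loading dose to hit Cmax,ss on first dose: D_load = D_maint·R ≈ 1211 × 1.08029 ≈ 1308.23 mg.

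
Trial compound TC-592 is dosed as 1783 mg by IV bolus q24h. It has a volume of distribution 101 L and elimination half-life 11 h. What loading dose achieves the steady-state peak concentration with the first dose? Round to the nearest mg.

2287 mg

f = (1/2)^(24/11) ≈ 0.220398; accumulation ratio R = 1/(1−f) ≈ 1.28271.
Loading dose to hit Cmax,ss on first dose: D_load = D_maint·R ≈ 1783 × 1.28271 ≈ 2287.07 mg.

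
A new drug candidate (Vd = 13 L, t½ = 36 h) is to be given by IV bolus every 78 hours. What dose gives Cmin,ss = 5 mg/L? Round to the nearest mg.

τ/t½ = 78/36 ≈ 2.1667, so f = (1/2)^(78/36) ≈ 0.222725.
Cmin,ss = (D/Vd)·f/(1−f), so D = Cmin,ss·Vd·(1−f)/f.
D = 5 × 13 × (1−f)/f ≈ 5 × 13 × 3.48984 ≈ 226.84 mg.

227 mg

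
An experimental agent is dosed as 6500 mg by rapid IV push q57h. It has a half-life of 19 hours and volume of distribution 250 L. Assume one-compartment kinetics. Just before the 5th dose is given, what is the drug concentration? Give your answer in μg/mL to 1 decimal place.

3.7 μg/mL

f = (1/2)^(τ/t½) = (1/2)^(57/19) ≈ 0.1250.
C₀ = D/Vd = 6500/250 ≈ 26.000 μg/mL.
Before the 5th dose, 4 doses have been given. Superposition: Cmin = C₀·(f + f² + … + f^4).
≈ 26.000 × (0.1250 + 0.0156 + 0.0020 + 0.0002) ≈ 26.000 × 0.1428 ≈ 3.713 μg/mL.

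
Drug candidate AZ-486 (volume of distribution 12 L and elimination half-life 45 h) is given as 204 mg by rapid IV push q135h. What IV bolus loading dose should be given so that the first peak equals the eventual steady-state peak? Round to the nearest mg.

f = (1/2)^(135/45) ≈ 0.125000; accumulation ratio R = 1/(1−f) ≈ 1.14286.
Loading dose to hit Cmax,ss on first dose: D_load = D_maint·R ≈ 204 × 1.14286 ≈ 233.14 mg.

233 mg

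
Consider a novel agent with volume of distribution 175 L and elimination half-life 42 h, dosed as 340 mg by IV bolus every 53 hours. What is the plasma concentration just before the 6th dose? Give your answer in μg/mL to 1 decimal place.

f = (1/2)^(τ/t½) = (1/2)^(53/42) ≈ 0.4170.
C₀ = D/Vd = 340/175 ≈ 1.943 μg/mL.
Before the 6th dose, 5 doses have been given. Superposition: Cmin = C₀·(f + f² + … + f^5).
≈ 1.943 × (0.4170 + 0.1739 + 0.0725 + 0.0302 + 0.0126) ≈ 1.943 × 0.7062 ≈ 1.372 μg/mL.

1.4 μg/mL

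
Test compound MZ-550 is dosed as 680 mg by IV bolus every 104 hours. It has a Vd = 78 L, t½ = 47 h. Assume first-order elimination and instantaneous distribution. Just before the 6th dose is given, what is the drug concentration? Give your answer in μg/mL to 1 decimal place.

f = (1/2)^(τ/t½) = (1/2)^(104/47) ≈ 0.2157.
C₀ = D/Vd = 680/78 ≈ 8.718 μg/mL.
Before the 6th dose, 5 doses have been given. Superposition: Cmin = C₀·(f + f² + … + f^5).
≈ 8.718 × (0.2157 + 0.0465 + 0.0100 + 0.0022 + 0.0005) ≈ 8.718 × 0.2749 ≈ 2.397 μg/mL.

2.4 μg/mL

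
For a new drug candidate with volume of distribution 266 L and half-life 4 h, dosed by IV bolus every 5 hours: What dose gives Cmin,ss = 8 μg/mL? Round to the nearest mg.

2933 mg

τ/t½ = 5/4 ≈ 1.25, so f = (1/2)^(5/4) ≈ 0.420448.
Cmin,ss = (D/Vd)·f/(1−f), so D = Cmin,ss·Vd·(1−f)/f.
D = 8 × 266 × (1−f)/f ≈ 8 × 266 × 1.37842 ≈ 2933.28 mg.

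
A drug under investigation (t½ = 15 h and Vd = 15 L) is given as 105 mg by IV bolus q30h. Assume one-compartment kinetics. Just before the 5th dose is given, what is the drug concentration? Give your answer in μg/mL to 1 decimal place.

2.3 μg/mL

f = (1/2)^(τ/t½) = (1/2)^(30/15) ≈ 0.2500.
C₀ = D/Vd = 105/15 ≈ 7.000 μg/mL.
Before the 5th dose, 4 doses have been given. Superposition: Cmin = C₀·(f + f² + … + f^4).
≈ 7.000 × (0.2500 + 0.0625 + 0.0156 + 0.0039) ≈ 7.000 × 0.3320 ≈ 2.324 μg/mL.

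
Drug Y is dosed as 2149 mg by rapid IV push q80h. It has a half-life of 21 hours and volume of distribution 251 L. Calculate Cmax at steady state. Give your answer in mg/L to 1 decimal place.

9.2 mg/L

k = ln2/t½ = ln2/21 ≈ 0.033007 h⁻¹; fraction remaining f = e^(−kτ) = e^(−0.033007×80) ≈ 0.0713.
At steady state, accumulation factor R = 1/(1 − e^(−kτ)) ≈ 1.0768.
Each bolus raises the concentration by D/Vd = 2149/251 ≈ 8.562 mg/L.
Cmax,ss = C₀/(1 − f) ≈ 8.562/0.9287 ≈ 9.219 mg/L.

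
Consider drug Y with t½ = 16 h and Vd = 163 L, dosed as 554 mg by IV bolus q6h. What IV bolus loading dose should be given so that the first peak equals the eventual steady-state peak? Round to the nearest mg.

f = (1/2)^(6/16) ≈ 0.771105; accumulation ratio R = 1/(1−f) ≈ 4.36882.
Loading dose to hit Cmax,ss on first dose: D_load = D_maint·R ≈ 554 × 4.36882 ≈ 2420.33 mg.

2420 mg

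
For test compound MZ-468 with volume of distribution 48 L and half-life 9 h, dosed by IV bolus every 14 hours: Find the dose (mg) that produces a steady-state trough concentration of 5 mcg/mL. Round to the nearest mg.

τ/t½ = 14/9 ≈ 1.5556, so f = (1/2)^(14/9) ≈ 0.340198.
Cmin,ss = (D/Vd)·f/(1−f), so D = Cmin,ss·Vd·(1−f)/f.
D = 5 × 48 × (1−f)/f ≈ 5 × 48 × 1.93946 ≈ 465.47 mg.

465 mg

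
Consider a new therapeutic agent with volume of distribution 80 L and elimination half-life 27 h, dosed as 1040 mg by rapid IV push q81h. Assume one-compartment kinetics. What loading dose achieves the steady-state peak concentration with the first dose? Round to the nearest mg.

f = (1/2)^(81/27) ≈ 0.125000; accumulation ratio R = 1/(1−f) ≈ 1.14286.
Loading dose to hit Cmax,ss on first dose: D_load = D_maint·R ≈ 1040 × 1.14286 ≈ 1188.57 mg.

1189 mg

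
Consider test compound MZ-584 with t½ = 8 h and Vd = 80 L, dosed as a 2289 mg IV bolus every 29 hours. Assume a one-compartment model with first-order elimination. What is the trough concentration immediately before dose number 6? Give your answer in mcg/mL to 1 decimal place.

f = (1/2)^(τ/t½) = (1/2)^(29/8) ≈ 0.0811.
C₀ = D/Vd = 2289/80 ≈ 28.613 mcg/mL.
Before the 6th dose, 5 doses have been given. Superposition: Cmin = C₀·(f + f² + … + f^5).
≈ 28.613 × (0.0811 + 0.0066 + 0.0005 + 0.0000 + 0.0000) ≈ 28.613 × 0.0882 ≈ 2.524 mcg/mL.

2.5 mcg/mL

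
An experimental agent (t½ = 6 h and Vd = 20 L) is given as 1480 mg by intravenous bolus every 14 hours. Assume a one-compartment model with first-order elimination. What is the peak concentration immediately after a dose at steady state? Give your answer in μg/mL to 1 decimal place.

τ/t½ = 14/6 ≈ 2.3333, so fraction remaining f = (1/2)^(14/6) ≈ 0.1984.
Accumulation ratio R = 1/(1 − f) ≈ 1/0.8016 ≈ 1.2475.
Single-dose peak C₀ = D/Vd = 1480/20 ≈ 74.000 μg/mL.
Steady-state peak Cmax,ss = C₀·R ≈ 74.000 × 1.2475 ≈ 92.315 μg/mL.

92.3 μg/mL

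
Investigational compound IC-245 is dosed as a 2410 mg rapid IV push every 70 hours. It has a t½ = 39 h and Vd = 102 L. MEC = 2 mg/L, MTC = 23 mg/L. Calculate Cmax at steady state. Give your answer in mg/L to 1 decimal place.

33.2 mg/L

Over one 70-h interval, 70/39 ≈ 1.7949 half-lives elapse, leaving f ≈ 0.2882 of each dose.
Accumulation ratio R = 1/(1 − f) ≈ 1/0.7118 ≈ 1.4049.
Each bolus raises the concentration by D/Vd = 2410/102 ≈ 23.627 mg/L.
Steady-state peak Cmax,ss = C₀·R ≈ 23.627 × 1.4049 ≈ 33.194 mg/L.
Peak 33.2 mg/L vs MTC 23 mg/L: exceeds toxic threshold.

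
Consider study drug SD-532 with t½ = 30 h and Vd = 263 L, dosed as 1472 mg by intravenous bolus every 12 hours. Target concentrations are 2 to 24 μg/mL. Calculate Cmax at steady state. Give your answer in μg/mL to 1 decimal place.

Over one 12-h interval, 12/30 ≈ 0.4 half-lives elapse, leaving f ≈ 0.7579 of each dose.
Accumulation ratio R = 1/(1 − f) ≈ 1/0.2421 ≈ 4.1305.
Each bolus raises the concentration by D/Vd = 1472/263 ≈ 5.597 μg/mL.
Steady-state peak Cmax,ss = C₀·R ≈ 5.597 × 4.1305 ≈ 23.118 μg/mL.
Peak 23.1 μg/mL vs MTC 24 μg/mL: below toxic threshold.

23.1 μg/mL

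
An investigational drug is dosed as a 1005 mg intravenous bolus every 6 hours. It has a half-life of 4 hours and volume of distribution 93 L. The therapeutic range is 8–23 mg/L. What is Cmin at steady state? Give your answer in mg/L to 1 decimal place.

Over one 6-h interval, 6/4 ≈ 1.5 half-lives elapse, leaving f ≈ 0.3536 of each dose.
Accumulation ratio R = 1/(1 − f) ≈ 1/0.6464 ≈ 1.5470.
Each bolus raises the concentration by D/Vd = 1005/93 ≈ 10.806 mg/L.
Steady-state peak Cmax,ss = C₀·R ≈ 10.806 × 1.5470 ≈ 16.717 mg/L.
Steady-state trough Cmin,ss = Cmax,ss·f ≈ 16.717 × 0.3536 ≈ 5.911 mg/L.
Trough 5.9 mg/L vs MEC 8 mg/L: subtherapeutic.

5.9 mg/L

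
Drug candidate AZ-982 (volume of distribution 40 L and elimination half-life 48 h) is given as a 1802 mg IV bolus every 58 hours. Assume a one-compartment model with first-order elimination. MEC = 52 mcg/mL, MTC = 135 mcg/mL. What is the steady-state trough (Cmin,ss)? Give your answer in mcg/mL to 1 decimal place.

34.4 mcg/mL

τ/t½ = 58/48 ≈ 1.2083, so fraction remaining f = (1/2)^(58/48) ≈ 0.4328.
Single-dose peak C₀ = D/Vd = 1802/40 ≈ 45.050 mcg/mL.
Steady-state trough Cmin,ss = C₀·f/(1−f) ≈ 45.050 × 0.4328/0.5672 ≈ 34.375 mcg/mL.
Trough 34.4 mcg/mL vs MEC 52 mcg/mL: subtherapeutic.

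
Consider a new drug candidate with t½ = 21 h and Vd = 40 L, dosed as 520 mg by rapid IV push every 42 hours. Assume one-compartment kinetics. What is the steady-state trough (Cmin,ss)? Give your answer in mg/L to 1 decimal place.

The dosing interval is 2 half-lives, so f = 2^(−2) = 0.25.
At steady state, R = 1/(1 − 0.25) = 4/3.
Single-dose peak C₀ = D/Vd = 520/40 = 13 mg/L.
Steady-state peak Cmax,ss = C₀·R = 13 × 4/3 ≈ 17.333 mg/L.
Steady-state trough Cmin,ss = Cmax,ss·f ≈ 17.333 × 0.25 ≈ 4.333 mg/L.

4.3 mg/L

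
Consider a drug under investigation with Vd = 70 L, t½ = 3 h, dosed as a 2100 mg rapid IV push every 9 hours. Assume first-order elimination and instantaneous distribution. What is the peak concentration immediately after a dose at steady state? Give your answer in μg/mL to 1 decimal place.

τ = 9 h = 3 half-lives, so f = (1/2)^3 = 0.125.
Accumulation ratio R = 1/(1 − f) = 1/0.875 = 8/7.
Single-dose peak C₀ = D/Vd = 2100/70 = 30 μg/mL.
Steady-state peak Cmax,ss = C₀·R = 30 × 8/7 ≈ 34.286 μg/mL.

34.3 μg/mL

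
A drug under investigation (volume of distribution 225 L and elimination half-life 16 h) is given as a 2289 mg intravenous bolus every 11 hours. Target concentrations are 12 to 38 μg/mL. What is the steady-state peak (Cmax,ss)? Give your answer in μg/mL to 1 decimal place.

26.8 μg/mL

Over one 11-h interval, 11/16 ≈ 0.6875 half-lives elapse, leaving f ≈ 0.6209 of each dose.
Accumulation ratio R = 1/(1 − f) ≈ 1/0.3791 ≈ 2.6378.
Single-dose peak C₀ = D/Vd = 2289/225 ≈ 10.173 μg/mL.
Steady-state peak Cmax,ss = C₀·R ≈ 10.173 × 2.6378 ≈ 26.834 μg/mL.
Peak 26.8 μg/mL vs MTC 38 μg/mL: below toxic threshold.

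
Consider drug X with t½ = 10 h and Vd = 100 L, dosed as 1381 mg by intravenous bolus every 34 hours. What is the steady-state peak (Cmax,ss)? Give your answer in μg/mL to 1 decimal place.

Over one 34-h interval, 34/10 ≈ 3.4 half-lives elapse, leaving f ≈ 0.0947 of each dose.
Accumulation ratio R = 1/(1 − f) ≈ 1/0.9053 ≈ 1.1046.
Each bolus raises the concentration by D/Vd = 1381/100 ≈ 13.810 μg/mL.
Steady-state peak Cmax,ss = C₀·R ≈ 13.810 × 1.1046 ≈ 15.255 μg/mL.

15.3 μg/mL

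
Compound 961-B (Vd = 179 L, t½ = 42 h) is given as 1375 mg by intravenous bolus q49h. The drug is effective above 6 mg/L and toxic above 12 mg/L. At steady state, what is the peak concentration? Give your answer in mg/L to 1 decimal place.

Over one 49-h interval, 49/42 ≈ 1.1667 half-lives elapse, leaving f ≈ 0.4454 of each dose.
Accumulation ratio R = 1/(1 − f) ≈ 1/0.5546 ≈ 1.8031.
Single-dose peak C₀ = D/Vd = 1375/179 ≈ 7.682 mg/L.
Steady-state peak Cmax,ss = C₀·R ≈ 7.682 × 1.8031 ≈ 13.851 mg/L.
Peak 13.9 mg/L vs MTC 12 mg/L: exceeds toxic threshold.

13.9 mg/L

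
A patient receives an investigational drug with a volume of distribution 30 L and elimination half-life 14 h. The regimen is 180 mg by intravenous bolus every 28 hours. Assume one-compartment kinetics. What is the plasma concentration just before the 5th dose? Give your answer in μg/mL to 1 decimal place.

2.0 μg/mL

f = (1/2)^(τ/t½) = (1/2)^(28/14) ≈ 0.2500.
C₀ = D/Vd = 180/30 ≈ 6.000 μg/mL.
Before the 5th dose, 4 doses have been given. Superposition: Cmin = C₀·(f + f² + … + f^4).
≈ 6.000 × (0.2500 + 0.0625 + 0.0156 + 0.0039) ≈ 6.000 × 0.3320 ≈ 1.992 μg/mL.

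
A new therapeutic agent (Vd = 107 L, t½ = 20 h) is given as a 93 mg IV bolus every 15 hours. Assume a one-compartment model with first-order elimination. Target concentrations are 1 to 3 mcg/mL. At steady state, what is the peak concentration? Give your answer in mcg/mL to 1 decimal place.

2.1 mcg/mL

τ/t½ = 15/20 ≈ 0.75, so fraction remaining f = (1/2)^(15/20) ≈ 0.5946.
At steady state, accumulation factor R = 1/(1 − e^(−kτ)) ≈ 2.4667.
Single-dose peak C₀ = D/Vd = 93/107 ≈ 0.869 mcg/mL.
Cmax,ss = C₀/(1 − f) ≈ 0.869/0.4054 ≈ 2.144 mcg/mL.
Peak 2.1 mcg/mL vs MTC 3 mcg/mL: below toxic threshold.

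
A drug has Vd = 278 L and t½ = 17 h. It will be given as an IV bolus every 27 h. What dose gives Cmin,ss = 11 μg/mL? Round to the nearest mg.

τ/t½ = 27/17 ≈ 1.5882, so f = (1/2)^(27/17) ≈ 0.332578.
Cmin,ss = (D/Vd)·f/(1−f), so D = Cmin,ss·Vd·(1−f)/f.
D = 11 × 278 × (1−f)/f ≈ 11 × 278 × 2.00681 ≈ 6136.82 mg.

6137 mg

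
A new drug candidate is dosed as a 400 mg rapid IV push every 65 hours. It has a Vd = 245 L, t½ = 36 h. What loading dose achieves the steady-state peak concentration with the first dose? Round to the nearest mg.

560 mg

f = (1/2)^(65/36) ≈ 0.286071; accumulation ratio R = 1/(1−f) ≈ 1.40070.
Loading dose to hit Cmax,ss on first dose: D_load = D_maint·R ≈ 400 × 1.40070 ≈ 560.28 mg.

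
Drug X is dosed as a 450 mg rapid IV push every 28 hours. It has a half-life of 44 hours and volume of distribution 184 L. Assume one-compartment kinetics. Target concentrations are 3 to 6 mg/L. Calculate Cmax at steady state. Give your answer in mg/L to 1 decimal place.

6.9 mg/L

Over one 28-h interval, 28/44 ≈ 0.63636 half-lives elapse, leaving f ≈ 0.6433 of each dose.
Accumulation ratio R = 1/(1 − f) ≈ 1/0.3567 ≈ 2.8035.
Single-dose peak C₀ = D/Vd = 450/184 ≈ 2.446 mg/L.
Steady-state peak Cmax,ss = C₀·R ≈ 2.446 × 2.8035 ≈ 6.857 mg/L.
Peak 6.9 mg/L vs MTC 6 mg/L: exceeds toxic threshold.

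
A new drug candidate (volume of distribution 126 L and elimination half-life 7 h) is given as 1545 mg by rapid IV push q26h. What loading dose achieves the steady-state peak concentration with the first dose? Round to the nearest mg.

f = (1/2)^(26/7) ≈ 0.076188; accumulation ratio R = 1/(1−f) ≈ 1.08247.
Loading dose to hit Cmax,ss on first dose: D_load = D_maint·R ≈ 1545 × 1.08247 ≈ 1672.42 mg.

1672 mg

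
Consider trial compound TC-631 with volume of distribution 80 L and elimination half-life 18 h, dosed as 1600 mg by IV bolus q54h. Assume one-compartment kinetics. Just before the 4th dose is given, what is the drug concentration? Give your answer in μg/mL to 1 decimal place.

f = (1/2)^(τ/t½) = (1/2)^(54/18) ≈ 0.1250.
C₀ = D/Vd = 1600/80 ≈ 20.000 μg/mL.
Before the 4th dose, 3 doses have been given. Superposition: Cmin = C₀·(f + f² + … + f^3).
≈ 20.000 × (0.1250 + 0.0156 + 0.0020) ≈ 20.000 × 0.1426 ≈ 2.852 μg/mL.

2.9 μg/mL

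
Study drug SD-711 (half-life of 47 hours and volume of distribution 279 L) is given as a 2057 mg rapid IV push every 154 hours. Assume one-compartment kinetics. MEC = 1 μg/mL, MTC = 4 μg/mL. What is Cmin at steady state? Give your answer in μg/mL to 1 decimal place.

τ/t½ = 154/47 ≈ 3.2766, so fraction remaining f = (1/2)^(154/47) ≈ 0.1032.
Accumulation ratio R = 1/(1 − f) ≈ 1/0.8968 ≈ 1.1151.
Each bolus raises the concentration by D/Vd = 2057/279 ≈ 7.373 μg/mL.
Steady-state peak Cmax,ss = C₀·R ≈ 7.373 × 1.1151 ≈ 8.222 μg/mL.
Steady-state trough Cmin,ss = Cmax,ss·f ≈ 8.222 × 0.1032 ≈ 0.849 μg/mL.
Trough 0.8 μg/mL vs MEC 1 μg/mL: subtherapeutic.

0.8 μg/mL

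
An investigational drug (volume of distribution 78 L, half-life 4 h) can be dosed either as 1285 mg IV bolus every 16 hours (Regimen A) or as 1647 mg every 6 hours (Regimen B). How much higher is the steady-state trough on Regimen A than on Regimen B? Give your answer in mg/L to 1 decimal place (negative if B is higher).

-10.5 mg/L

Regimen A: f = (1/2)^(16/4) ≈ 0.0625; Cmin,ss = (1285/78)·f/(1−f) ≈ 1.098 mg/L.
Regimen B: f = (1/2)^(6/4) ≈ 0.3536; Cmin,ss = (1647/78)·f/(1−f) ≈ 11.551 mg/L.
Difference ≈ 1.098 − 11.551 ≈ -10.453 mg/L.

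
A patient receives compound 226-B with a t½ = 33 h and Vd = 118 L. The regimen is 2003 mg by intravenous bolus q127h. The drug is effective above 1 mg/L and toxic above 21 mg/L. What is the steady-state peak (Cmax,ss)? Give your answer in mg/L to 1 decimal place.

18.2 mg/L

τ/t½ = 127/33 ≈ 3.8485, so fraction remaining f = (1/2)^(127/33) ≈ 0.0694.
Accumulation ratio R = 1/(1 − f) ≈ 1/0.9306 ≈ 1.0746.
Single-dose peak C₀ = D/Vd = 2003/118 ≈ 16.975 mg/L.
Cmax,ss = C₀/(1 − f) ≈ 16.975/0.9306 ≈ 18.241 mg/L.
Peak 18.2 mg/L vs MTC 21 mg/L: below toxic threshold.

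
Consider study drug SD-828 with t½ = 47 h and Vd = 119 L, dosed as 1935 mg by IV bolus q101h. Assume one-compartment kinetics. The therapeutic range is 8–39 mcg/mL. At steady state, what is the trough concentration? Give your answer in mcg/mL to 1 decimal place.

4.7 mcg/mL

k = ln2/t½ = ln2/47 ≈ 0.014748 h⁻¹; fraction remaining f = e^(−kτ) = e^(−0.014748×101) ≈ 0.2255.
At steady state, accumulation factor R = 1/(1 − e^(−kτ)) ≈ 1.2912.
Each bolus raises the concentration by D/Vd = 1935/119 ≈ 16.261 mcg/mL.
Steady-state peak Cmax,ss = C₀·R ≈ 16.261 × 1.2912 ≈ 20.996 mcg/mL.
One interval later, Cmin,ss = Cmax,ss·e^(−kτ) ≈ 20.996 × 0.2255 ≈ 4.735 mcg/mL.
Trough 4.7 mcg/mL vs MEC 8 mcg/mL: subtherapeutic.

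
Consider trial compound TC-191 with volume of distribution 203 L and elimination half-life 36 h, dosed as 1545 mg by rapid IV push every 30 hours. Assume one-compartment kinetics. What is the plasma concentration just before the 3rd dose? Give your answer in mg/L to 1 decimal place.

6.7 mg/L

f = (1/2)^(τ/t½) = (1/2)^(30/36) ≈ 0.5612.
C₀ = D/Vd = 1545/203 ≈ 7.611 mg/L.
Before the 3rd dose, 2 doses have been given. Superposition: Cmin = C₀·(f + f²).
≈ 7.611 × (0.5612 + 0.3149) ≈ 7.611 × 0.8761 ≈ 6.668 mg/L.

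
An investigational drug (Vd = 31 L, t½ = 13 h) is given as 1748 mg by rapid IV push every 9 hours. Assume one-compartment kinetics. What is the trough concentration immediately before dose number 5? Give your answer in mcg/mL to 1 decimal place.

78.1 mcg/mL

f = (1/2)^(τ/t½) = (1/2)^(9/13) ≈ 0.6189.
C₀ = D/Vd = 1748/31 ≈ 56.387 mcg/mL.
Before the 5th dose, 4 doses have been given. Superposition: Cmin = C₀·(f + f² + … + f^4).
≈ 56.387 × (0.6189 + 0.3830 + 0.2371 + 0.1467) ≈ 56.387 × 1.3857 ≈ 78.135 mcg/mL.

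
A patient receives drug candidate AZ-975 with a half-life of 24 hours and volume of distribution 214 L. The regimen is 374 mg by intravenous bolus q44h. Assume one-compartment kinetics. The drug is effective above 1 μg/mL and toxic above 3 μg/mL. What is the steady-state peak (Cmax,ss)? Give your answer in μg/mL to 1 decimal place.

2.4 μg/mL

τ/t½ = 44/24 ≈ 1.8333, so fraction remaining f = (1/2)^(44/24) ≈ 0.2806.
At steady state, accumulation factor R = 1/(1 − e^(−kτ)) ≈ 1.3900.
Each bolus raises the concentration by D/Vd = 374/214 ≈ 1.748 μg/mL.
Steady-state peak Cmax,ss = C₀·R ≈ 1.748 × 1.3900 ≈ 2.430 μg/mL.
Peak 2.4 μg/mL vs MTC 3 μg/mL: below toxic threshold.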